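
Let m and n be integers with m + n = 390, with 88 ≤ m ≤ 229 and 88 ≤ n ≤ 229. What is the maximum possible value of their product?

38025

With m + n fixed, mn peaks when the two are closest together.
Taking m = 195 and n = 195 (both in [88, 229]) gives mn = 38025.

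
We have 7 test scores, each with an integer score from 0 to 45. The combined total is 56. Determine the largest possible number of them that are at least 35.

If k of the values are ≥ 35, the total is ≥ 35k + 0(7 − k).
Setting 35k + 0(7 − k) ≤ 56 gives 35k ≤ 56, so k ≤ 1.
k = 1 is achieved by 1 value at 35 and 6 at 0, total 35; add 21 to one value (staying below 35) to reach 56.

1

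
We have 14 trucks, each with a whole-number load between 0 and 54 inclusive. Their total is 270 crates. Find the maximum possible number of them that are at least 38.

With k values at 38 or above and the rest at least 0, the sum is at least 0 + 38k.
Since the sum is 270, we need 38k ≤ 270, i.e. k ≤ 7.
k = 7 is achieved by 7 values at 38 and 7 at 0, total 266; add 4 to one value (staying below 38) to reach 270.

7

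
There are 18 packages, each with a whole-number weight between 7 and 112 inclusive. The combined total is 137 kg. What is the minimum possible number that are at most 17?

If only k of them are at most 17, the other 18 − k are at least 18, so the total is at least (18 − k)·18 + k·7.
This is ≤ 137, so (18 − k)·18 + 7k ≤ 137, which gives k ≥ 17.
Exactly 17 works: 17 values at 7 and 1 at 18 total 137.

17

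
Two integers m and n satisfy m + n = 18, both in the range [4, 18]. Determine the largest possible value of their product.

81

For a fixed sum, the product mn is largest when m and n are as close as possible.
Taking m = 9 and n = 9 (both in [4, 18]) gives mn = 81.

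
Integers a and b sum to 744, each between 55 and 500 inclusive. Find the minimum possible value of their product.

122000

ab = a(744 − a) is concave in a, so over [244, 500] it is minimized at an endpoint.
The extreme feasible split is a = 244, b = 500, giving ab = 122000.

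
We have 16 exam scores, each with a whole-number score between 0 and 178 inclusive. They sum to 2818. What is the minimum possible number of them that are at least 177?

1

If only k of them are at least 177, the other 16 − k are at most 176, so the total is at most k·178 + (16 − k)·176.
This must reach 2818, so k·178 + (16 − k)·176 ≥ 2818, giving k ≥ 1.
Exactly 1 works: 1 value at 178 and 15 at 176 total 2818.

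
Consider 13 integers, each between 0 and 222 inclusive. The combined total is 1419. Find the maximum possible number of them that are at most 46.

8

Suppose k of them are at most 46. Those contribute at most 46 each and the rest at most 222 each.
So the total is at most 46k + 222(13 − k) = 2886 − 176k. This must still be ≥ 1419, so k ≤ 8.
k = 8 is achieved by 8 values at 46 and 5 at 222, total 1478; lower one of the 222's by 59 (still > 46) to reach 1419.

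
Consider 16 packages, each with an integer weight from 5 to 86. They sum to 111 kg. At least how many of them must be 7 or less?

6

Each value above 7 is at least 8, contributing at least 8 − 5 = 3 above the floor 5.
The sum exceeds the floor total 80 by 31, so at most ⌊31/3⌋ = 10 exceed 7, and at least 6 are ≤ 7.
Exactly 6 works: 6 values at 5 and 10 at 8 total 110; raise one of the low values by 1 (still ≤ 7) to hit 111.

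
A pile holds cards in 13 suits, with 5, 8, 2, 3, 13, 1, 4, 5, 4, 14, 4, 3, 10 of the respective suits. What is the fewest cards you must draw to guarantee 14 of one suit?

In the worst case you take as many as possible of each suit without reaching 14: 5 + 8 + 2 + 3 + 13 + 1 + 4 + 5 + 4 + 13 + 4 + 3 + 10 = 75.
The next one must give 14 of some suit, so 75 + 1 = 76.

76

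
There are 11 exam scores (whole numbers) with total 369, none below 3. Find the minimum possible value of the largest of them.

34

The 11 values sum to 369, so their maximum is at least ⌈369/11⌉ = 34.
Equality holds with 6 values of 34 and 5 values of 33.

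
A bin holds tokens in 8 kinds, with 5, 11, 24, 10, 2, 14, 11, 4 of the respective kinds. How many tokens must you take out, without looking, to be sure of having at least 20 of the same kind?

77

In the worst case you take as many as possible of each kind without reaching 20: 5 + 11 + 19 + 10 + 2 + 14 + 11 + 4 = 76.
The next one must give 20 of some kind, so 76 + 1 = 77.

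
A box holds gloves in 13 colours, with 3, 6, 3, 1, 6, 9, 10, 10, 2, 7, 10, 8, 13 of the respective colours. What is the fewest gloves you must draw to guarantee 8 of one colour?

71

In the worst case you take as many as possible of each colour without reaching 8: 3 + 6 + 3 + 1 + 6 + 7 + 7 + 7 + 2 + 7 + 7 + 7 + 7 = 70.
The next one must give 8 of some colour, so 70 + 1 = 71.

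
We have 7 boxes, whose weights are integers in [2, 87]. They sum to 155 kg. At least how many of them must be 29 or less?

2

Each value above 29 is at least 30, contributing at least 30 − 2 = 28 above the floor 2.
The sum exceeds the floor total 14 by 141, so at most ⌊141/28⌋ = 5 exceed 29, and at least 2 are ≤ 29.
Exactly 2 works: 2 values at 2 and 5 at 30 total 154; raise one of the low values by 1 (still ≤ 29) to hit 155.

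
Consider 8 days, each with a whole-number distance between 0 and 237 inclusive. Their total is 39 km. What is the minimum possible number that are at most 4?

If only k of them are at most 4, the other 8 − k are at least 5, so the total is at least (8 − k)·5 + k·0.
This is ≤ 39, so (8 − k)·5 + 0k ≤ 39, which gives k ≥ 1.
Exactly 1 works: 1 value at 0 and 7 at 5 total 35; raise one of the low values by 4 (still ≤ 4) to hit 39.

1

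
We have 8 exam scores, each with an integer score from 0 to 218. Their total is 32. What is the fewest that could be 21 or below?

If only k of them are at most 21, the other 8 − k are at least 22, so the total is at least (8 − k)·22 + k·0.
This is ≤ 32, so (8 − k)·22 + 0k ≤ 32, which gives k ≥ 7.
Exactly 7 works: 7 values at 0 and 1 at 22 total 22; raise one of the low values by 10 (still ≤ 21) to hit 32.

7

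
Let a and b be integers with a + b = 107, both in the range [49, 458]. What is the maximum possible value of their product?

For a fixed sum, the product ab is largest when a and b are as close as possible.
Taking a = 53 and b = 54 (both in [49, 458]) gives ab = 2862.

2862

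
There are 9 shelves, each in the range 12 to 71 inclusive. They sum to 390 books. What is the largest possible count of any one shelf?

Maximizing one value means minimizing the remaining 8.
The other 8 contribute at least 8 × 12 = 96, leaving at most 390 − 96 = 294.
But each shelf is capped at 71, so the maximum is 71.
Achievable: one at 71 and the other 8 totalling 319, which fits since 8 × 12 ≤ 319 ≤ 8 × 71.

71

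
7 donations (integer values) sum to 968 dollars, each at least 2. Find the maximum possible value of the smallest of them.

138

The average is 968/7 < 139, so some value is ≤ 138.
Taking 5 copies of 138 and 2 copies of 139 gives exactly 968, so 138 is attained.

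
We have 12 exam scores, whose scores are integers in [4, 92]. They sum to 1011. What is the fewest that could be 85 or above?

If only k of them are at least 85, the other 12 − k are at most 84, so the total is at most k·92 + (12 − k)·84.
This must reach 1011, so k·92 + (12 − k)·84 ≥ 1011, giving k ≥ 1.
Exactly 1 works: 1 value at 92 and 11 at 84 total 1016; lower one of the high values by 5 (still ≥ 85) to hit 1011.

1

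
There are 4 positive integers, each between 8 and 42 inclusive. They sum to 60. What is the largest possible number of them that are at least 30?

With k values at 30 or above and the rest at least 8, the sum is at least 32 + 22k.
Since the sum is 60, we need 22k ≤ 28, i.e. k ≤ 1.
k = 1 is achieved by 1 value at 30 and 3 at 8, total 54; add 6 to one value (staying below 30) to reach 60.

1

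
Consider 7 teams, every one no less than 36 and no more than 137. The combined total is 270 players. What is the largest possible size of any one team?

54

Maximizing one value means minimizing the remaining 6.
The other 6 contribute at least 6 × 36 = 216, leaving at most 270 − 216 = 54.
Since 54 ≤ 137, this is achievable: one at 54 and 6 at 36.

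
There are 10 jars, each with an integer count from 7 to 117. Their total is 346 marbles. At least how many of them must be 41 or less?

3

If only k of them are at most 41, the other 10 − k are at least 42, so the total is at least (10 − k)·42 + k·7.
This is ≤ 346, so (10 − k)·42 + 7k ≤ 346, which gives k ≥ 3.
Exactly 3 works: 3 values at 7 and 7 at 42 total 315; raise one of the low values by 31 (still ≤ 41) to hit 346.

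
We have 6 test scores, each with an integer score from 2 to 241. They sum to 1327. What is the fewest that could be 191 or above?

Each value short of 191 is at most 190, costing at least 241 − 190 = 51 against the maximum total of 1446.
We can afford to lose at most 1446 − 1327 = 119, so at most ⌊119/51⌋ = 2 fall short, and at least 4 are ≥ 191.
Exactly 4 works: 4 values at 241 and 2 at 190 total 1344; lower one of the high values by 17 (still ≥ 191) to hit 1327.

4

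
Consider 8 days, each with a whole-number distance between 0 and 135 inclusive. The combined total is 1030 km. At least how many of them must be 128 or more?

If only k of them are at least 128, the other 8 − k are at most 127, so the total is at most k·135 + (8 − k)·127.
This must reach 1030, so k·135 + (8 − k)·127 ≥ 1030, giving k ≥ 2.
Exactly 2 works: 2 values at 135 and 6 at 127 total 1032; lower one of the high values by 2 (still ≥ 128) to hit 1030.

2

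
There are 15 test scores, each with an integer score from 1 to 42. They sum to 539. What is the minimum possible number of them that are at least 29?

Each value short of 29 is at most 28, costing at least 42 − 28 = 14 against the maximum total of 630.
We can afford to lose at most 630 − 539 = 91, so at most ⌊91/14⌋ = 6 fall short, and at least 9 are ≥ 29.
Exactly 9 works: 9 values at 42 and 6 at 28 total 546; lower one of the high values by 7 (still ≥ 29) to hit 539.

9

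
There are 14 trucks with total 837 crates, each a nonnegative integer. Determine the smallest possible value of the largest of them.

60

If every one of the 14 were at most 59, the total would be at most 14 × 59 = 826 < 837.
Achievable: 11 of them at 60 and 3 at 59 total 837.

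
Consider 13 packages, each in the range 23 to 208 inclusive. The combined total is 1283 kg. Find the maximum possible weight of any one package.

To make one package as large as possible, make the other 12 as small as possible.
The other 12 contribute at least 12 × 23 = 276, leaving at most 1283 − 276 = 1007.
But each package is capped at 208, so the maximum is 208.
Achievable: one at 208 and the other 12 totalling 1075, which fits since 12 × 23 ≤ 1075 ≤ 12 × 208.

208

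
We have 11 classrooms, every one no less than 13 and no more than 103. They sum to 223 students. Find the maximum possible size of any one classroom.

93

To make one classroom as large as possible, make the other 10 as small as possible.
The other 10 contribute at least 10 × 13 = 130, leaving at most 223 − 130 = 93.
Since 93 ≤ 103, this is achievable: one at 93 and 10 at 13.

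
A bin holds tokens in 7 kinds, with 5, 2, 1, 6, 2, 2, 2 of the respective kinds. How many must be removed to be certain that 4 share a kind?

In the worst case you take as many as possible of each kind without reaching 4: 3 + 2 + 1 + 3 + 2 + 2 + 2 = 15.
The next one must give 4 of some kind, so 15 + 1 = 16.

16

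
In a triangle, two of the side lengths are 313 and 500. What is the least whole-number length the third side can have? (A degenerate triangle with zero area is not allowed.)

188

The third side must exceed |313 − 500| = 187.
The smallest integer above 187 is 188.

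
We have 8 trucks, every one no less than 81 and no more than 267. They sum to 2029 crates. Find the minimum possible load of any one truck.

To make one truck as small as possible, make the other 7 as large as possible.
The other 7 contribute at most 7 × 267 = 1869, leaving at least 2029 − 1869 = 160.
Since 160 ≥ 81, this is achievable: one at 160 and 7 at 267.

160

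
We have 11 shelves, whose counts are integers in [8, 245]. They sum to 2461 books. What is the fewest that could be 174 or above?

8

If only k of them are at least 174, the other 11 − k are at most 173, so the total is at most k·245 + (11 − k)·173.
This must reach 2461, so k·245 + (11 − k)·173 ≥ 2461, giving k ≥ 8.
Exactly 8 works: 8 values at 245 and 3 at 173 total 2479; lower one of the high values by 18 (still ≥ 174) to hit 2461.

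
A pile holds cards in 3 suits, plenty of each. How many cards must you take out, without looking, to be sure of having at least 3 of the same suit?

7

You could draw 2 of every suit without reaching 3 of any — 6 in all.
One more forces 3 of some suit, so 6 + 1 = 7.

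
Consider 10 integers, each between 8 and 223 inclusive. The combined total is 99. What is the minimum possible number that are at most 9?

1

Let j be the number exceeding 9. Then the total is ≥ 10·j + 8·(10 − j) = 80 + 2j.
So 2j ≤ 19 and j ≤ 9; hence at least 10 − 9 = 1 are ≤ 9.
Exactly 1 works: 1 value at 8 and 9 at 10 total 98; raise one of the low values by 1 (still ≤ 9) to hit 99.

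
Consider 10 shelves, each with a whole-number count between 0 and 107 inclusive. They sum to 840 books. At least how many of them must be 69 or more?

5

Each value short of 69 is at most 68, costing at least 107 − 68 = 39 against the maximum total of 1070.
We can afford to lose at most 1070 − 840 = 230, so at most ⌊230/39⌋ = 5 fall short, and at least 5 are ≥ 69.
Exactly 5 works: 5 values at 107 and 5 at 68 total 875; lower one of the high values by 35 (still ≥ 69) to hit 840.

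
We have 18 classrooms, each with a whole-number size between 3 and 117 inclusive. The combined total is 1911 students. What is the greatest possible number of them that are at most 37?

Suppose k of them are at most 37. Those contribute at most 37 each and the rest at most 117 each.
So the total is at most 37k + 117(18 − k) = 2106 − 80k. This must still be ≥ 1911, so k ≤ 2.
k = 2 is achieved by 2 values at 37 and 16 at 117, total 1946; lower one of the 117's by 35 (still > 37) to reach 1911.

2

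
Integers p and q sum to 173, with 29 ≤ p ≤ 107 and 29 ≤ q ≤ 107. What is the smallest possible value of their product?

7062

For a fixed sum, pq is smallest when p and q are as far apart as possible.
The extreme feasible split is p = 66, q = 107, giving pq = 7062.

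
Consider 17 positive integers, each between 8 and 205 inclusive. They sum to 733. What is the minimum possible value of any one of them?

8

Minimizing one value means maximizing the remaining 16.
The other 16 can take up 16 × 205 = 3280 ≥ 733 − 8, so one integer can sit at its floor of 8.
Achievable: one at 8 and the other 16 totalling 725, which fits since 16 × 8 ≤ 725 ≤ 16 × 205.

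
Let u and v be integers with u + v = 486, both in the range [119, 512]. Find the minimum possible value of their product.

Since u + v is fixed, pushing one of them to its bound minimizes the product.
At the endpoint u = 119, v = 486 − 119 = 367, so uv = 119 × 367 = 43673.

43673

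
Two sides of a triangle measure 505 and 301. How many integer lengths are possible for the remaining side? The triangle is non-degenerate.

601

The triangle inequality gives |505 − 301| < c < 505 + 301, i.e. 204 < c < 806.
So c can be any integer from 205 to 805: 601 values.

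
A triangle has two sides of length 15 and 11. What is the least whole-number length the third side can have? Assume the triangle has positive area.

The third side must exceed |15 − 11| = 4.
The smallest integer above 4 is 5.

5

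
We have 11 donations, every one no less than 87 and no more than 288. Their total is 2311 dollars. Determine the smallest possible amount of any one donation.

To make one donation as small as possible, make the other 10 as large as possible.
The other 10 can take up 10 × 288 = 2880 ≥ 2311 − 87, so one donation can sit at its floor of 87.
Achievable: one at 87 and the other 10 totalling 2224, which fits since 10 × 87 ≤ 2224 ≤ 10 × 288.

87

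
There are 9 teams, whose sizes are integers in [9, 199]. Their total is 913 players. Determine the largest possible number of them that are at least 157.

Suppose k of them are at least 157. Those contribute at least 157 each and the other 9 − k at least 9 each.
So the total is at least 157k + 9(9 − k) = 81 + 148k. This must be ≤ 913, giving k ≤ 5.
k = 5 is achieved by 5 values at 157 and 4 at 9, total 821; add 92 to one value (staying below 157) to reach 913.

5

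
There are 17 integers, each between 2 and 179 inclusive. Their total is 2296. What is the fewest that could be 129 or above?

Each value short of 129 is at most 128, costing at least 179 − 128 = 51 against the maximum total of 3043.
We can afford to lose at most 3043 − 2296 = 747, so at most ⌊747/51⌋ = 14 fall short, and at least 3 are ≥ 129.
Exactly 3 works: 3 values at 179 and 14 at 128 total 2329; lower one of the high values by 33 (still ≥ 129) to hit 2296.

3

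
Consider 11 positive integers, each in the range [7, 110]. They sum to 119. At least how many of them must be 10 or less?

1

If only k of them are at most 10, the other 11 − k are at least 11, so the total is at least (11 − k)·11 + k·7.
This is ≤ 119, so (11 − k)·11 + 7k ≤ 119, which gives k ≥ 1.
Exactly 1 works: 1 value at 7 and 10 at 11 total 117; raise one of the low values by 2 (still ≤ 10) to hit 119.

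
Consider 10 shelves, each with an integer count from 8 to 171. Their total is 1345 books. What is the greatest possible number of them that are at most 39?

2

Suppose k of them are at most 39. Those contribute at most 39 each and the rest at most 171 each.
So the total is at most 39k + 171(10 − k) = 1710 − 132k. This must still be ≥ 1345, so k ≤ 2.
k = 2 is achieved by 2 values at 39 and 8 at 171, total 1446; lower one of the 171's by 101 (still > 39) to reach 1345.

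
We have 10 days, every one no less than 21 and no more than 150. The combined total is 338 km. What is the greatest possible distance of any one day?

149

Maximizing one value means minimizing the remaining 9.
The other 9 contribute at least 9 × 21 = 189, leaving at most 338 − 189 = 149.
Since 149 ≤ 150, this is achievable: one at 149 and 9 at 21.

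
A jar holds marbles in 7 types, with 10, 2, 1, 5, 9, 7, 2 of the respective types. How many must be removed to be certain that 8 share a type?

In the worst case you take as many as possible of each type without reaching 8: 7 + 2 + 1 + 5 + 7 + 7 + 2 = 31.
The next one must give 8 of some type, so 31 + 1 = 32.

32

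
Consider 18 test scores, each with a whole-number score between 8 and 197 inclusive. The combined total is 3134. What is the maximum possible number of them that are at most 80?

Each value at 80 or below falls at least 197 − 80 = 117 short of the ceiling 197.
The ceiling total is 18 × 197 = 3546, and we need 3134, so at most ⌊(3546 − 3134)/117⌋ = 3 can be that low.
k = 3 is achieved by 3 values at 80 and 15 at 197, total 3195; lower one of the 197's by 61 (still > 80) to reach 3134.

3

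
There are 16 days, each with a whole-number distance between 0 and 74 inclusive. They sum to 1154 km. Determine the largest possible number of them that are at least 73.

Suppose k of them are at least 73. Those contribute at least 73 each and the other 16 − k at least 0 each.
So the total is at least 73k + 0(16 − k) = 0 + 73k. This must be ≤ 1154, giving k ≤ 15.
k = 15 is achieved by 15 values at 73 and 1 at 0, total 1095; add 59 to one value (staying below 73) to reach 1154.

15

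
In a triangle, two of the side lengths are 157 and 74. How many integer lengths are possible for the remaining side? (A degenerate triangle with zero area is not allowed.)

The triangle inequality gives |157 − 74| < c < 157 + 74, i.e. 83 < c < 231.
So c can be any integer from 84 to 230: 147 values.

147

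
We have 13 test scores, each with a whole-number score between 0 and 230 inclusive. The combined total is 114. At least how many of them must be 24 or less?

If only k of them are at most 24, the other 13 − k are at least 25, so the total is at least (13 − k)·25 + k·0.
This is ≤ 114, so (13 − k)·25 + 0k ≤ 114, which gives k ≥ 9.
Exactly 9 works: 9 values at 0 and 4 at 25 total 100; raise one of the low values by 14 (still ≤ 24) to hit 114.

9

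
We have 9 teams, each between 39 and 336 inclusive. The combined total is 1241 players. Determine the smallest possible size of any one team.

To make one team as small as possible, make the other 8 as large as possible.
The other 8 can take up 8 × 336 = 2688 ≥ 1241 − 39, so one team can sit at its floor of 39.
Achievable: one at 39 and the other 8 totalling 1202, which fits since 8 × 39 ≤ 1202 ≤ 8 × 336.

39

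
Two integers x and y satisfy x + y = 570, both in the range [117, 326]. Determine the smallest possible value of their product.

xy = x(570 − x) is concave in x, so over [244, 326] it is minimized at an endpoint.
At the endpoint x = 244, y = 570 − 244 = 326, so xy = 244 × 326 = 79544.

79544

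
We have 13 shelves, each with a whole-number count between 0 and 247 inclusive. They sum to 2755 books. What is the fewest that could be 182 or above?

Suppose at most 13 − j of them reach 182; then j values are ≤ 181 and the rest ≤ 247.
The total is then ≤ 181·j + 247·(13 − j) = 3211 − 66j. For this to be ≥ 2755 we need j ≤ 6, so at least 13 − 6 = 7 must reach 182.
Exactly 7 works: 7 values at 247 and 6 at 181 total 2815; lower one of the high values by 60 (still ≥ 182) to hit 2755.

7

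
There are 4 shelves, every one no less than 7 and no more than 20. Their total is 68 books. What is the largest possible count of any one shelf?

To make one shelf as large as possible, make the other 3 as small as possible.
The other 3 contribute at least 3 × 7 = 21, leaving at most 68 − 21 = 47.
But each shelf is capped at 20, so the maximum is 20.
Achievable: one at 20 and the other 3 totalling 48, which fits since 3 × 7 ≤ 48 ≤ 3 × 20.

20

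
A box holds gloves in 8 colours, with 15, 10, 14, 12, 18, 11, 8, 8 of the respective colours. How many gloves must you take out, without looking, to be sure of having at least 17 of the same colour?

In the worst case you take as many as possible of each colour without reaching 17: 15 + 10 + 14 + 12 + 16 + 11 + 8 + 8 = 94.
The next one must give 17 of some colour, so 94 + 1 = 95.

95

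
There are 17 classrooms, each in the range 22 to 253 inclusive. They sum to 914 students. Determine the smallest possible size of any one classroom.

To make one classroom as small as possible, make the other 16 as large as possible.
The other 16 can take up 16 × 253 = 4048 ≥ 914 − 22, so one classroom can sit at its floor of 22.
Achievable: one at 22 and the other 16 totalling 892, which fits since 16 × 22 ≤ 892 ≤ 16 × 253.

22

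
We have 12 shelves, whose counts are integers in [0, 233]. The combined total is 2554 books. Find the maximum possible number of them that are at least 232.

Suppose k of them are at least 232. Those contribute at least 232 each and the other 12 − k at least 0 each.
So the total is at least 232k + 0(12 − k) = 0 + 232k. This must be ≤ 2554, giving k ≤ 11.
k = 11 is achieved by 11 values at 232 and 1 at 0, total 2552; add 2 to one value (staying below 232) to reach 2554.

11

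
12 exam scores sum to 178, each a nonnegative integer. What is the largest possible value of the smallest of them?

The 12 values sum to 178, so their minimum is at most ⌊178/12⌋ = 14.
Equality holds with 2 values of 14 and 10 values of 15.

14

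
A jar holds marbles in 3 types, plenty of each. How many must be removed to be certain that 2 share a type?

4

In the worst case you draw 1 of each of the 3 types: 3 × 1 = 3.
One more forces 2 of some type, so 3 + 1 = 4.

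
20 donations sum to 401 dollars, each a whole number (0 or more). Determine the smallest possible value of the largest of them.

21

If every one of the 20 were at most 20, the total would be at most 20 × 20 = 400 < 401.
Taking 19 copies of 20 and 1 copy of 21 gives exactly 401, so 21 is attained.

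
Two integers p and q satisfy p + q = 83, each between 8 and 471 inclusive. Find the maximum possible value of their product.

1722

pq = p(83 − p) is maximized when p is as near 83/2 as the bounds allow.
Taking p = 41 and q = 42 (both in [8, 471]) gives pq = 1722.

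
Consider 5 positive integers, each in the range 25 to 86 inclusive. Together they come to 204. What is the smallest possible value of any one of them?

25

Minimizing one value means maximizing the remaining 4.
The other 4 can take up 4 × 86 = 344 ≥ 204 − 25, so one integer can sit at its floor of 25.
Achievable: one at 25 and the other 4 totalling 179, which fits since 4 × 25 ≤ 179 ≤ 4 × 86.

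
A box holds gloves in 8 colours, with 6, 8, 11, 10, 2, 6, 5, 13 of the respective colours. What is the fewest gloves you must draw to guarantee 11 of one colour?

58

In the worst case you take as many as possible of each colour without reaching 11: 6 + 8 + 10 + 10 + 2 + 6 + 5 + 10 = 57.
The next one must give 11 of some colour, so 57 + 1 = 58.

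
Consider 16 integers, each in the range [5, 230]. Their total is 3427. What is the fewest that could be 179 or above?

If only k of them are at least 179, the other 16 − k are at most 178, so the total is at most k·230 + (16 − k)·178.
This must reach 3427, so k·230 + (16 − k)·178 ≥ 3427, giving k ≥ 12.
Exactly 12 works: 12 values at 230 and 4 at 178 total 3472; lower one of the high values by 45 (still ≥ 179) to hit 3427.

12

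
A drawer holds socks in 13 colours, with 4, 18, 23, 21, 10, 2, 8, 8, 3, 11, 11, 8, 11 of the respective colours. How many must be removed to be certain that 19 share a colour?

In the worst case you take as many as possible of each colour without reaching 19: 4 + 18 + 18 + 18 + 10 + 2 + 8 + 8 + 3 + 11 + 11 + 8 + 11 = 130.
The next one must give 19 of some colour, so 130 + 1 = 131.

131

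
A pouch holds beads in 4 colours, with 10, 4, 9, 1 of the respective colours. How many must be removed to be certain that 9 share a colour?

22

In the worst case you take as many as possible of each colour without reaching 9: 8 + 4 + 8 + 1 = 21.
The next one must give 9 of some colour, so 21 + 1 = 22.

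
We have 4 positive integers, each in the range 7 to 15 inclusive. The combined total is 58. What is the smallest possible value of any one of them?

13

Minimizing one value means maximizing the remaining 3.
The other 3 contribute at most 3 × 15 = 45, leaving at least 58 − 45 = 13.
Since 13 ≥ 7, this is achievable: one at 13 and 3 at 15.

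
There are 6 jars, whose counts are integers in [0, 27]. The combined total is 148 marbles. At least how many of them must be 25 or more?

2

Each value short of 25 is at most 24, costing at least 27 − 24 = 3 against the maximum total of 162.
We can afford to lose at most 162 − 148 = 14, so at most ⌊14/3⌋ = 4 fall short, and at least 2 are ≥ 25.
Exactly 2 works: 2 values at 27 and 4 at 24 total 150; lower one of the high values by 2 (still ≥ 25) to hit 148.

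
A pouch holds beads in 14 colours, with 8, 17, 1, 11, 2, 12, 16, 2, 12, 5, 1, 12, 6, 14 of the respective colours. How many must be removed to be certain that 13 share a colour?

In the worst case you take as many as possible of each colour without reaching 13: 8 + 12 + 1 + 11 + 2 + 12 + 12 + 2 + 12 + 5 + 1 + 12 + 6 + 12 = 108.
The next one must give 13 of some colour, so 108 + 1 = 109.

109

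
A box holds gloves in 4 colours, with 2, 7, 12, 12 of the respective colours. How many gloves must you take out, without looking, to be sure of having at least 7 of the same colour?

In the worst case you take as many as possible of each colour without reaching 7: 2 + 6 + 6 + 6 = 20.
The next one must give 7 of some colour, so 20 + 1 = 21.

21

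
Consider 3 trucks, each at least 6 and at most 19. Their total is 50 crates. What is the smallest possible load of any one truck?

12

To make one truck as small as possible, make the other 2 as large as possible.
The other 2 contribute at most 2 × 19 = 38, leaving at least 50 − 38 = 12.
Since 12 ≥ 6, this is achievable: one at 12 and 2 at 19.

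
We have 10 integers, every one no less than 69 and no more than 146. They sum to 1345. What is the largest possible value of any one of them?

146

Maximizing one value means minimizing the remaining 9.
The other 9 contribute at least 9 × 69 = 621, leaving at most 1345 − 621 = 724.
But each integer is capped at 146, so the maximum is 146.
Achievable: one at 146 and the other 9 totalling 1199, which fits since 9 × 69 ≤ 1199 ≤ 9 × 146.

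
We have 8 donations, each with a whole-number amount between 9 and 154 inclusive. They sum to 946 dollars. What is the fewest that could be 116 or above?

1

Suppose at most 8 − j of them reach 116; then j values are ≤ 115 and the rest ≤ 154.
The total is then ≤ 115·j + 154·(8 − j) = 1232 − 39j. For this to be ≥ 946 we need j ≤ 7, so at least 8 − 7 = 1 must reach 116.
Exactly 1 works: 1 value at 154 and 7 at 115 total 959; lower one of the high values by 13 (still ≥ 116) to hit 946.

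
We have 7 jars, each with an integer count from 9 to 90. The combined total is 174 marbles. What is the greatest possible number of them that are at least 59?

2

Suppose k of them are at least 59. Those contribute at least 59 each and the other 7 − k at least 9 each.
So the total is at least 59k + 9(7 − k) = 63 + 50k. This must be ≤ 174, giving k ≤ 2.
k = 2 is achieved by 2 values at 59 and 5 at 9, total 163; add 11 to one value (staying below 59) to reach 174.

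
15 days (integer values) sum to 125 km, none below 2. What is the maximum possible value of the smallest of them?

If every one of the 15 were at least 9, the total would be at least 15 × 9 = 135 > 125.
Taking 10 copies of 8 and 5 copies of 9 gives exactly 125, so 8 is attained.

8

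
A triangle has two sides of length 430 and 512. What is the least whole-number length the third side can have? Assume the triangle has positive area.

83

The third side must exceed |430 − 512| = 82.
The smallest integer above 82 is 83.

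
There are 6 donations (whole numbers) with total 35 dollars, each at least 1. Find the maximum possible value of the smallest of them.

The 6 values sum to 35, so their minimum is at most ⌊35/6⌋ = 5.
Equality holds with 1 value of 5 and 5 values of 6.

5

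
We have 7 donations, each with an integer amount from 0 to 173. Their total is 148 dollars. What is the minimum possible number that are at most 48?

Each value above 48 is at least 49, contributing at least 49 − 0 = 49 above the floor 0.
The sum exceeds the floor total 0 by 148, so at most ⌊148/49⌋ = 3 exceed 48, and at least 4 are ≤ 48.
Exactly 4 works: 4 values at 0 and 3 at 49 total 147; raise one of the low values by 1 (still ≤ 48) to hit 148.

4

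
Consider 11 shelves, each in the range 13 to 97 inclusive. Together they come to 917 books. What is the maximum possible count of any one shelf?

To make one shelf as large as possible, make the other 10 as small as possible.
The other 10 contribute at least 10 × 13 = 130, leaving at most 917 − 130 = 787.
But each shelf is capped at 97, so the maximum is 97.
Achievable: one at 97 and the other 10 totalling 820, which fits since 10 × 13 ≤ 820 ≤ 10 × 97.

97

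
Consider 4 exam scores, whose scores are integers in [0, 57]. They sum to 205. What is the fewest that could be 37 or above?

If only k of them are at least 37, the other 4 − k are at most 36, so the total is at most k·57 + (4 − k)·36.
This must reach 205, so k·57 + (4 − k)·36 ≥ 205, giving k ≥ 3.
Exactly 3 works: 3 values at 57 and 1 at 36 total 207; lower one of the high values by 2 (still ≥ 37) to hit 205.

3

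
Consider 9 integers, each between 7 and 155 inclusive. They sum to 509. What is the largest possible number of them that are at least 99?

With k values at 99 or above and the rest at least 7, the sum is at least 63 + 92k.
Since the sum is 509, we need 92k ≤ 446, i.e. k ≤ 4.
k = 4 is achieved by 4 values at 99 and 5 at 7, total 431; add 78 to one value (staying below 99) to reach 509.

4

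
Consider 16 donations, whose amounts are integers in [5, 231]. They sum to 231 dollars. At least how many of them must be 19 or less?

Each value above 19 is at least 20, contributing at least 20 − 5 = 15 above the floor 5.
The sum exceeds the floor total 80 by 151, so at most ⌊151/15⌋ = 10 exceed 19, and at least 6 are ≤ 19.
Exactly 6 works: 6 values at 5 and 10 at 20 total 230; raise one of the low values by 1 (still ≤ 19) to hit 231.

6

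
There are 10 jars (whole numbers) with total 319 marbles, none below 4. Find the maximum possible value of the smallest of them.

If every one of the 10 were at least 32, the total would be at least 10 × 32 = 320 > 319.
Taking 1 copy of 31 and 9 copies of 32 gives exactly 319, so 31 is attained.

31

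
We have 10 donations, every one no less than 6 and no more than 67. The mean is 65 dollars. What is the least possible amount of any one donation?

47

Minimizing one value means maximizing the remaining 9.
The total is 10 × 65 = 650.
The other 9 contribute at most 9 × 67 = 603, leaving at least 650 − 603 = 47.
Since 47 ≥ 6, this is achievable: one at 47 and 9 at 67.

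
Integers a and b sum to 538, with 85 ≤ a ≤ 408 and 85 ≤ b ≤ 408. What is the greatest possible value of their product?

72361

With a + b fixed, ab peaks when the two are closest together.
Taking a = 269 and b = 269 (both in [85, 408]) gives ab = 72361.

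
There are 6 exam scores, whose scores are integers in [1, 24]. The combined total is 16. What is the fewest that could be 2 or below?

1

Each value above 2 is at least 3, contributing at least 3 − 1 = 2 above the floor 1.
The sum exceeds the floor total 6 by 10, so at most ⌊10/2⌋ = 5 exceed 2, and at least 1 are ≤ 2.
Exactly 1 works: 1 value at 1 and 5 at 3 total 16.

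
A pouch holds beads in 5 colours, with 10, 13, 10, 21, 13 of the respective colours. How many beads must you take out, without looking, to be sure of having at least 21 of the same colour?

In the worst case you take as many as possible of each colour without reaching 21: 10 + 13 + 10 + 20 + 13 = 66.
The next one must give 21 of some colour, so 66 + 1 = 67.

67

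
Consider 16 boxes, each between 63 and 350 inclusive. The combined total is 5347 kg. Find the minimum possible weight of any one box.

97

Minimizing one value means maximizing the remaining 15.
The other 15 contribute at most 15 × 350 = 5250, leaving at least 5347 − 5250 = 97.
Since 97 ≥ 63, this is achievable: one at 97 and 15 at 350.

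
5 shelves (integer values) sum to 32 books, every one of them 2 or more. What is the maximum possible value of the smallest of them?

6

The 5 values sum to 32, so their minimum is at most ⌊32/5⌋ = 6.
Taking 3 copies of 6 and 2 copies of 7 gives exactly 32, so 6 is attained.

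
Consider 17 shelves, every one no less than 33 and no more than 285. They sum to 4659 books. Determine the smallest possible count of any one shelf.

Minimizing one value means maximizing the remaining 16.
The other 16 contribute at most 16 × 285 = 4560, leaving at least 4659 − 4560 = 99.
Since 99 ≥ 33, this is achievable: one at 99 and 16 at 285.

99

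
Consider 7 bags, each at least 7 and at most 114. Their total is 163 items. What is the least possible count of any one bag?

7

Minimizing one value means maximizing the remaining 6.
The other 6 can take up 6 × 114 = 684 ≥ 163 − 7, so one bag can sit at its floor of 7.
Achievable: one at 7 and the other 6 totalling 156, which fits since 6 × 7 ≤ 156 ≤ 6 × 114.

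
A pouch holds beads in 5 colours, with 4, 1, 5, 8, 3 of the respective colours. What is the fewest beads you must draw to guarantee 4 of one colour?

In the worst case you take as many as possible of each colour without reaching 4: 3 + 1 + 3 + 3 + 3 = 13.
The next one must give 4 of some colour, so 13 + 1 = 14.

14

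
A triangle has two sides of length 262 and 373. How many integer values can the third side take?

The triangle inequality gives |262 − 373| < c < 262 + 373, i.e. 111 < c < 635.
So c can be any integer from 112 to 634: 523 values.

523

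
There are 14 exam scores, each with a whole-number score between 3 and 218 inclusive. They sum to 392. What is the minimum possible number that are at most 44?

Each value above 44 is at least 45, contributing at least 45 − 3 = 42 above the floor 3.
The sum exceeds the floor total 42 by 350, so at most ⌊350/42⌋ = 8 exceed 44, and at least 6 are ≤ 44.
Exactly 6 works: 6 values at 3 and 8 at 45 total 378; raise one of the low values by 14 (still ≤ 44) to hit 392.

6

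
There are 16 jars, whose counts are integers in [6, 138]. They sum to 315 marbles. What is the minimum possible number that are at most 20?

2

Each value above 20 is at least 21, contributing at least 21 − 6 = 15 above the floor 6.
The sum exceeds the floor total 96 by 219, so at most ⌊219/15⌋ = 14 exceed 20, and at least 2 are ≤ 20.
Exactly 2 works: 2 values at 6 and 14 at 21 total 306; raise one of the low values by 9 (still ≤ 20) to hit 315.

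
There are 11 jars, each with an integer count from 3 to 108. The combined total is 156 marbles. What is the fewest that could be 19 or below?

4

Each value above 19 is at least 20, contributing at least 20 − 3 = 17 above the floor 3.
The sum exceeds the floor total 33 by 123, so at most ⌊123/17⌋ = 7 exceed 19, and at least 4 are ≤ 19.
Exactly 4 works: 4 values at 3 and 7 at 20 total 152; raise one of the low values by 4 (still ≤ 19) to hit 156.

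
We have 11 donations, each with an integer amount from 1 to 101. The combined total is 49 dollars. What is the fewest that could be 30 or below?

10

Let j be the number exceeding 30. Then the total is ≥ 31·j + 1·(11 − j) = 11 + 30j.
So 30j ≤ 38 and j ≤ 1; hence at least 11 − 1 = 10 are ≤ 30.
Exactly 10 works: 10 values at 1 and 1 at 31 total 41; raise one of the low values by 8 (still ≤ 30) to hit 49.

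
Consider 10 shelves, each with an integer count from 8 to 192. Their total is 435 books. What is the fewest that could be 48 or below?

2

Let j be the number exceeding 48. Then the total is ≥ 49·j + 8·(10 − j) = 80 + 41j.
So 41j ≤ 355 and j ≤ 8; hence at least 10 − 8 = 2 are ≤ 48.
Exactly 2 works: 2 values at 8 and 8 at 49 total 408; raise one of the low values by 27 (still ≤ 48) to hit 435.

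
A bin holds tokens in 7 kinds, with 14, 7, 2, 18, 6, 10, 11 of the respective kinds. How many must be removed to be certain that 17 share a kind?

In the worst case you take as many as possible of each kind without reaching 17: 14 + 7 + 2 + 16 + 6 + 10 + 11 = 66.
The next one must give 17 of some kind, so 66 + 1 = 67.

67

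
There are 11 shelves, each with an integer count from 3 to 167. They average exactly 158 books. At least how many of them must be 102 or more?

10

The total is 11 × 158 = 1738.
If only k of them are at least 102, the other 11 − k are at most 101, so the total is at most k·167 + (11 − k)·101.
This must reach 1738, so k·167 + (11 − k)·101 ≥ 1738, giving k ≥ 10.
Exactly 10 works: 10 values at 167 and 1 at 101 total 1771; lower one of the high values by 33 (still ≥ 102) to hit 1738.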